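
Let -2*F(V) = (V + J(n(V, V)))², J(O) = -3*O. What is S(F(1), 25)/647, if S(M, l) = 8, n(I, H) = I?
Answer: 8/647 ≈ 0.012365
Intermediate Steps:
F(V) = -2*V² (F(V) = -(V - 3*V)²/2 = -4*V²/2 = -2*V²)
S(F(1), 25)/647 = 8/647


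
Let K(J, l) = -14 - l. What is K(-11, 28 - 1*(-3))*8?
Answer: -360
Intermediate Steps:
K(-11, 28 - 1*(-3))*8 = (-14 - (28 - 1*(-3)))*8 = (-14 - (28 + 3))*8 = (-14 - 1*31)*8 = (-14 - 31)*8 = -45*8 = -360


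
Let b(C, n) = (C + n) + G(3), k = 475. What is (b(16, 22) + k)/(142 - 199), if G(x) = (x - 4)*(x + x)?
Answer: -169/19 ≈ -8.8947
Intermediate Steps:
G(x) = 2*x*(-4 + x) (G(x) = (-4 + x)*(2*x) = 2*x*(-4 + x))
b(C, n) = -6 + C + n (b(C, n) = (C + n) + 2*3*(-4 + 3) = (C + n) + 2*3*(-1) = (C + n) - 6 = -6 + C + n)
(b(16, 22) + k)/(142 - 199) = ((-6 + 16 + 22) + 475)/(142 - 199) = (32 + 475)/(-57) = -1/57*507 = -169/19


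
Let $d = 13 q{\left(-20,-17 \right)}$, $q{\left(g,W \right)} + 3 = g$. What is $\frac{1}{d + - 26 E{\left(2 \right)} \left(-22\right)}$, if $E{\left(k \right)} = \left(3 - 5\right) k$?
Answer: $- \frac{1}{2587} \approx -0.00038655$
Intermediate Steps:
$E{\left(k \right)} = - 2 k$
$q{\left(g,W \right)} = -3 + g$
$d = -299$ ($d = 13 \left(-3 - 20\right) = 13 \left(-23\right) = -299$)
$\frac{1}{d + - 26 E{\left(2 \right)} \left(-22\right)} = \frac{1}{-299 + - 26 \left(\left(-2\right) 2\right) \left(-22\right)} = \frac{1}{-299 + \left(-26\right) \left(-4\right) \left(-22\right)} = \frac{1}{-299 + 104 \left(-22\right)} = \frac{1}{-299 - 2288} = \frac{1}{-2587} = - \frac{1}{2587}$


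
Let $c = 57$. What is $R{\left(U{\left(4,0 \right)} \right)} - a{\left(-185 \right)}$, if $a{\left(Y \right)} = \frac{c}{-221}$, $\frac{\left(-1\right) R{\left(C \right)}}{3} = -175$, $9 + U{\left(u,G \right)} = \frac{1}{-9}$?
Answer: $\frac{116082}{221} \approx 525.26$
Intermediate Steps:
$U{\left(u,G \right)} = - \frac{82}{9}$ ($U{\left(u,G \right)} = -9 + \frac{1}{-9} = -9 - \frac{1}{9} = - \frac{82}{9}$)
$R{\left(C \right)} = 525$ ($R{\left(C \right)} = \left(-3\right) \left(-175\right) = 525$)
$a{\left(Y \right)} = - \frac{57}{221}$ ($a{\left(Y \right)} = \frac{57}{-221} = 57 \left(- \frac{1}{221}\right) = - \frac{57}{221}$)
$R{\left(U{\left(4,0 \right)} \right)} - a{\left(-185 \right)} = 525 - - \frac{57}{221} = 525 + \frac{57}{221} = \frac{116082}{221}$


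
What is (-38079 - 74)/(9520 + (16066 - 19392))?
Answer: -38153/6194 ≈ -6.1597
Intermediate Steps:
(-38079 - 74)/(9520 + (16066 - 19392)) = -38153/(9520 - 3326) = -38153/6194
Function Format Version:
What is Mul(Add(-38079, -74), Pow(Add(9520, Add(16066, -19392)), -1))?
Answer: Rational(-38153, 6194) ≈ -6.1597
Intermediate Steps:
Mul(Add(-38079, -74), Pow(Add(9520, Add(16066, -19392)), -1)) = Mul(-38153, Pow(Add(9520, -3326), -1)) = Mul(-38153, Pow(6194, -1)) = Mul(-38153, Rational(1, 6194)) = Rational(-38153, 6194)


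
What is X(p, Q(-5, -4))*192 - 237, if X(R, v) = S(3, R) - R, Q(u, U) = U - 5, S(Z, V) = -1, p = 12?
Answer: -2733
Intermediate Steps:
Q(u, U) = -5 + U
X(R, v) = -1 - R
X(p, Q(-5, -4))*192 - 237 = (-1 - 1*12)*192 - 237 = (-1 - 12)*192 - 237 = -13*192 - 237 = -2496 - 237 = -2733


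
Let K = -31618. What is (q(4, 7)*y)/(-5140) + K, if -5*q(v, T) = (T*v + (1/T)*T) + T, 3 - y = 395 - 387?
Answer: -40629139/1285 ≈ -31618.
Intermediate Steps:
y = -5 (y = 3 - (395 - 387) = 3 - 1*8 = 3 - 8 = -5)
q(v, T) = -⅕ - T/5 - T*v/5 (q(v, T) = -((T*v + (1/T)*T) + T)/5 = -((T*v + T/T) + T)/5 = -((T*v + 1) + T)/5 = -((1 + T*v) + T)/5 = -(1 + T + T*v)/5 = -⅕ - T/5 - T*v/5)
(q(4, 7)*y)/(-5140) + K = ((-⅕ - ⅕*7 - ⅕*7*4)*(-5))/(-5140) - 31618 = ((-⅕ - 7/5 - 28/5)*(-5))*(-1/5140) - 31618 = -36/5*(-5)*(-1/5140) - 31618 = 36*(-1/5140) - 31618 = -9/1285 - 31618 = -40629139/1285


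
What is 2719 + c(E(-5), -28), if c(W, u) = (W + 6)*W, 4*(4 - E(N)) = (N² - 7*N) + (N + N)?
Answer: 10961/4 ≈ 2740.3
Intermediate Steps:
E(N) = 4 - N²/4 + 5*N/4 (E(N) = 4 - ((N² - 7*N) + (N + N))/4 = 4 - ((N² - 7*N) + 2*N)/4 = 4 - (N² - 5*N)/4 = 4 + (-N²/4 + 5*N/4) = 4 - N²/4 + 5*N/4)
c(W, u) = W*(6 + W) (c(W, u) = (6 + W)*W = W*(6 + W))
2719 + c(E(-5), -28) = 2719 + (4 - ¼*(-5)² + (5/4)*(-5))*(6 + (4 - ¼*(-5)² + (5/4)*(-5))) = 2719 + (4 - ¼*25 - 25/4)*(6 + (4 - ¼*25 - 25/4)) = 2719 + (4 - 25/4 - 25/4)*(6 + (4 - 25/4 - 25/4)) = 2719 - 17*(6 - 17/2)/2 = 2719 - 17/2*(-5/2) = 2719 + 85/4 = 10961/4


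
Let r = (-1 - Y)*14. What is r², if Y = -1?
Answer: 0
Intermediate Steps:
r = 0 (r = (-1 - 1*(-1))*14 = (-1 + 1)*14 = 0*14 = 0)
r² = 0² = 0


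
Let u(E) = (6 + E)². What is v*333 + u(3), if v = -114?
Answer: -37881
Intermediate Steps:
v*333 + u(3) = -114*333 + (6 + 3)² = -37962 + 9² = -37962 + 81 = -37881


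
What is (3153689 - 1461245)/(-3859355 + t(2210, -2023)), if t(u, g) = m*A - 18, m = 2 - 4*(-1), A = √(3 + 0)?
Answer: -502444052124/1145750765617 - 781128*√3/1145750765617 ≈ -0.43853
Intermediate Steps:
A = √3 ≈ 1.7320
m = 6 (m = 2 + 4 = 6)
t(u, g) = -18 + 6*√3 (t(u, g) = 6*√3 - 18 = -18 + 6*√3)
(3153689 - 1461245)/(-3859355 + t(2210, -2023)) = (3153689 - 1461245)/(-3859355 + (-18 + 6*√3)) = 1692444/(-3859373 + 6*√3)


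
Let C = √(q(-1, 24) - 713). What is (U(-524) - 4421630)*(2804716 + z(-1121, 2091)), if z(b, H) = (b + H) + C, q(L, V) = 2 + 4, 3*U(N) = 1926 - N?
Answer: -37210242233840/3 - 13262440*I*√707/3 ≈ -1.2403e+13 - 1.1755e+8*I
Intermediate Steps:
U(N) = 642 - N/3 (U(N) = (1926 - N)/3 = 642 - N/3)
q(L, V) = 6
C = I*√707 (C = √(6 - 713) = √(-707) = I*√707 ≈ 26.589*I)
z(b, H) = H + b + I*√707 (z(b, H) = (b + H) + I*√707 = (H + b) + I*√707 = H + b + I*√707)
(U(-524) - 4421630)*(2804716 + z(-1121, 2091)) = ((642 - ⅓*(-524)) - 4421630)*(2804716 + (2091 - 1121 + I*√707)) = ((642 + 524/3) - 4421630)*(2804716 + (970 + I*√707)) = (2450/3 - 4421630)*(2805686 + I*√707) = -13262440*(2805686 + I*√707)/3 = -37210242233840/3 - 13262440*I*√707/3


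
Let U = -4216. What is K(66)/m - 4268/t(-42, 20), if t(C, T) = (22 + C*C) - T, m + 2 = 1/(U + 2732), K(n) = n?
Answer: -92820398/2621627 ≈ -35.406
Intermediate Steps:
m = -2969/1484 (m = -2 + 1/(-4216 + 2732) = -2 + 1/(-1484) = -2 - 1/1484 = -2969/1484 ≈ -2.0007)
t(C, T) = 22 + C**2 - T (t(C, T) = (22 + C**2) - T = 22 + C**2 - T)
K(66)/m - 4268/t(-42, 20) = 66/(-2969/1484) - 4268/(22 + (-42)**2 - 1*20) = 66*(-1484/2969) - 4268/(22 + 1764 - 20) = -97944/2969 - 4268/1766 = -97944/2969 - 4268*1/1766 = -97944/2969 - 2134/883 = -92820398/2621627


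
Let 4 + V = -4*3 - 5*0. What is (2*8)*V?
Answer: -256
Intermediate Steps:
V = -16 (V = -4 + (-4*3 - 5*0) = -4 + (-12 + 0) = -4 - 12 = -16)
(2*8)*V = (2*8)*(-16) = 16*(-16) = -256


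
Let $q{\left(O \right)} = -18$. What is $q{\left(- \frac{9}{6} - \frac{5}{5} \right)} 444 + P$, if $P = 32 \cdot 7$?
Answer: $-7768$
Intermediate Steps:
$P = 224$
$q{\left(- \frac{9}{6} - \frac{5}{5} \right)} 444 + P = \left(-18\right) 444 + 224 = -7992 + 224 = -7768$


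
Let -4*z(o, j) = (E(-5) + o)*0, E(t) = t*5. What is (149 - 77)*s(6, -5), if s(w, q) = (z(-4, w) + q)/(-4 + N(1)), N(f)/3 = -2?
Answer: 36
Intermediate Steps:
E(t) = 5*t
z(o, j) = 0 (z(o, j) = -(5*(-5) + o)*0/4 = -(-25 + o)*0/4 = -1/4*0 = 0)
N(f) = -6 (N(f) = 3*(-2) = -6)
s(w, q) = -q/10 (s(w, q) = (0 + q)/(-4 - 6) = q/(-10) = q*(-1/10) = -q/10)
(149 - 77)*s(6, -5) = (149 - 77)*(-1/10*(-5)) = 72*(1/2) = 36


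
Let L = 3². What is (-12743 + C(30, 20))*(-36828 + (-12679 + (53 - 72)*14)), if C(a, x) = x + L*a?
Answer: 619823169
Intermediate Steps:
L = 9
C(a, x) = x + 9*a
(-12743 + C(30, 20))*(-36828 + (-12679 + (53 - 72)*14)) = (-12743 + (20 + 9*30))*(-36828 + (-12679 + (53 - 72)*14)) = (-12743 + (20 + 270))*(-36828 + (-12679 - 19*14)) = (-12743 + 290)*(-36828 + (-12679 - 266)) = -12453*(-36828 - 12945) = -12453*(-49773) = 619823169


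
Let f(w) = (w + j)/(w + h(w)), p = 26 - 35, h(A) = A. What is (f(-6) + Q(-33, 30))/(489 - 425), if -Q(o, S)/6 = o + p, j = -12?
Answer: 507/128 ≈ 3.9609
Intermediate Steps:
p = -9
Q(o, S) = 54 - 6*o (Q(o, S) = -6*(o - 9) = -6*(-9 + o) = 54 - 6*o)
f(w) = (-12 + w)/(2*w) (f(w) = (w - 12)/(w + w) = (-12 + w)/((2*w)) = (-12 + w)*(1/(2*w)) = (-12 + w)/(2*w))
(f(-6) + Q(-33, 30))/(489 - 425) = ((1/2)*(-12 - 6)/(-6) + (54 - 6*(-33)))/(489 - 425) = ((1/2)*(-1/6)*(-18) + (54 + 198))/64 = (3/2 + 252)*(1/64) = (507/2)*(1/64) = 507/128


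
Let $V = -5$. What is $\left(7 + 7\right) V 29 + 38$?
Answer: $-1992$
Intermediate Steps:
$\left(7 + 7\right) V 29 + 38 = \left(7 + 7\right) \left(-5\right) 29 + 38 = 14 \left(-5\right) 29 + 38 = \left(-70\right) 29 + 38 = -2030 + 38 = -1992$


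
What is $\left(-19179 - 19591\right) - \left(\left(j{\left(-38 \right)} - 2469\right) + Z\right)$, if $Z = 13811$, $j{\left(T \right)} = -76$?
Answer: $-50036$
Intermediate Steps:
$\left(-19179 - 19591\right) - \left(\left(j{\left(-38 \right)} - 2469\right) + Z\right) = \left(-19179 - 19591\right) - \left(\left(-76 - 2469\right) + 13811\right) = \left(-19179 - 19591\right) - \left(-2545 + 13811\right) = -38770 - 11266 = -50036$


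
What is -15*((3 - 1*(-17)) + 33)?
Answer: -795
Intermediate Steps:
-15*((3 - 1*(-17)) + 33) = -15*((3 + 17) + 33) = -15*(20 + 33) = -15*53 = -795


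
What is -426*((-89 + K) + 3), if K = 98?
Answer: -5112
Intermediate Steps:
-426*((-89 + K) + 3) = -426*((-89 + 98) + 3) = -426*(9 + 3) = -426*12 = -5112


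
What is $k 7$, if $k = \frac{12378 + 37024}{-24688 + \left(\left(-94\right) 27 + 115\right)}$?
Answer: $- \frac{49402}{3873} \approx -12.755$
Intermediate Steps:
$k = - \frac{49402}{27111}$ ($k = \frac{49402}{-24688 + \left(-2538 + 115\right)} = \frac{49402}{-24688 - 2423} = \frac{49402}{-27111} = 49402 \left(- \frac{1}{27111}\right) = - \frac{49402}{27111} \approx -1.8222$)
$k 7 = \left(- \frac{49402}{27111}\right) 7 = - \frac{49402}{3873}$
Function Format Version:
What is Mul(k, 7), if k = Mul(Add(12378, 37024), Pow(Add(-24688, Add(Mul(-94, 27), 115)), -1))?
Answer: Rational(-49402, 3873) ≈ -12.755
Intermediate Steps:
k = Rational(-49402, 27111) (k = Mul(49402, Pow(Add(-24688, Add(-2538, 115)), -1)) = Mul(49402, Pow(Add(-24688, -2423), -1)) = Mul(49402, Pow(-27111, -1)) = Mul(49402, Rational(-1, 27111)) = Rational(-49402, 27111) ≈ -1.8222)
Mul(k, 7) = Mul(Rational(-49402, 27111), 7) = Rational(-49402, 3873)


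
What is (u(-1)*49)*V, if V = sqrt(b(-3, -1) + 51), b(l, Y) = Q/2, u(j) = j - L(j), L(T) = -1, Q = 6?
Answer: 0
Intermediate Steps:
u(j) = 1 + j (u(j) = j - 1*(-1) = j + 1 = 1 + j)
b(l, Y) = 3 (b(l, Y) = 6/2 = 6*(1/2) = 3)
V = 3*sqrt(6) (V = sqrt(3 + 51) = sqrt(54) = 3*sqrt(6) ≈ 7.3485)
(u(-1)*49)*V = ((1 - 1)*49)*(3*sqrt(6)) = (0*49)*(3*sqrt(6)) = 0*(3*sqrt(6)) = 0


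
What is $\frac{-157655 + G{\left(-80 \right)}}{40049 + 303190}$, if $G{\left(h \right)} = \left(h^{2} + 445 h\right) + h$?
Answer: $- \frac{186935}{343239} \approx -0.54462$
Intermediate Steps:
$G{\left(h \right)} = h^{2} + 446 h$
$\frac{-157655 + G{\left(-80 \right)}}{40049 + 303190} = \frac{-157655 - 80 \left(446 - 80\right)}{40049 + 303190} = \frac{-157655 - 29280}{343239} = \left(-157655 - 29280\right) \frac{1}{343239} = \left(-186935\right) \frac{1}{343239} = - \frac{186935}{343239}$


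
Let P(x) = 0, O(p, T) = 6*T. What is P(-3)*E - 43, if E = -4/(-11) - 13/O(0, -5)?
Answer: -43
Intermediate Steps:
E = 263/330 (E = -4/(-11) - 13/(6*(-5)) = -4*(-1/11) - 13/(-30) = 4/11 - 13*(-1/30) = 4/11 + 13/30 = 263/330 ≈ 0.79697)
P(-3)*E - 43 = 0*(263/330) - 43 = 0 - 43 = -43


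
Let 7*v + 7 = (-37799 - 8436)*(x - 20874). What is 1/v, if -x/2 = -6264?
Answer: 1/55125329 ≈ 1.8140e-8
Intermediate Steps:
x = 12528 (x = -2*(-6264) = 12528)
v = 55125329 (v = -1 + ((-37799 - 8436)*(12528 - 20874))/7 = -1 + (-46235*(-8346))/7 = -1 + (⅐)*385877310 = -1 + 55125330 = 55125329)
1/v = 1/55125329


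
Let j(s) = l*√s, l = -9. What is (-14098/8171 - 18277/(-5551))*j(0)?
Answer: 0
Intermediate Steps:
j(s) = -9*√s
(-14098/8171 - 18277/(-5551))*j(0) = (-14098/8171 - 18277/(-5551))*(-9*√0) = (-14098*1/8171 - 18277*(-1/5551))*(-9*0) = (-14098/8171 + 2611/793)*0 = (10154767/6479603)*0 = 0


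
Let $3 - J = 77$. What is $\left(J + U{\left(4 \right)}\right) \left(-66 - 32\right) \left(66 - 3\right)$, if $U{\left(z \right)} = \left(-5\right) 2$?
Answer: $518616$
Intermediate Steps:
$J = -74$ ($J = 3 - 77 = -74$)
$U{\left(z \right)} = -10$
$\left(J + U{\left(4 \right)}\right) \left(-66 - 32\right) \left(66 - 3\right) = \left(-74 - 10\right) \left(-66 - 32\right) \left(66 - 3\right) = - 84 \left(\left(-98\right) 63\right) = \left(-84\right) \left(-6174\right) = 518616$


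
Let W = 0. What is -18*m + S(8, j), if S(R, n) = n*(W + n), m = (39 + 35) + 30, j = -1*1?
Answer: -1871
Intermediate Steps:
j = -1
m = 104 (m = 74 + 30 = 104)
S(R, n) = n² (S(R, n) = n*(0 + n) = n*n = n²)
-18*m + S(8, j) = -18*104 + (-1)² = -1872 + 1 = -1871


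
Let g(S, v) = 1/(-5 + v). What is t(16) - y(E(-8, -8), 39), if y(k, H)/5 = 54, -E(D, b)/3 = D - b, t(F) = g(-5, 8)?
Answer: -809/3 ≈ -269.67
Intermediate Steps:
t(F) = 1/3 (t(F) = 1/(-5 + 8) = 1/3)
E(D, b) = -3*D + 3*b (E(D, b) = -3*(D - b) = -3*D + 3*b)
y(k, H) = 270 (y(k, H) = 5*54 = 270)
t(16) - y(E(-8, -8), 39) = 1/3 - 1*270 = 1/3 - 270 = -809/3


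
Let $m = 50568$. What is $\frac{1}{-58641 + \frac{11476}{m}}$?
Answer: $- \frac{12642}{741336653} \approx -1.7053 \cdot 10^{-5}$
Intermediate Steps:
$\frac{1}{-58641 + \frac{11476}{m}} = \frac{1}{-58641 + \frac{11476}{50568}} = \frac{1}{-58641 + 11476 \cdot \frac{1}{50568}} = \frac{1}{-58641 + \frac{2869}{12642}} = \frac{1}{- \frac{741336653}{12642}} = - \frac{12642}{741336653}$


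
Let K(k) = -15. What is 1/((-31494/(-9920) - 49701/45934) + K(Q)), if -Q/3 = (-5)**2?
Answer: -113916320/1470341931 ≈ -0.077476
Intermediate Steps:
Q = -75 (Q = -3*(-5)**2 = -3*25 = -75)
1/((-31494/(-9920) - 49701/45934) + K(Q)) = 1/((-31494/(-9920) - 49701/45934) - 15) = 1/((-31494*(-1/9920) - 49701*1/45934) - 15) = 1/((15747/4960 - 49701/45934) - 15) = 1/(238402869/113916320 - 15) = 1/(-1470341931/113916320) = -113916320/1470341931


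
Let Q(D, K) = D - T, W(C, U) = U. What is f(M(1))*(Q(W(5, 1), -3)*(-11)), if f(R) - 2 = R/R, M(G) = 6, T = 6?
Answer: 165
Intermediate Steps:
Q(D, K) = -6 + D (Q(D, K) = D - 1*6 = D - 6 = -6 + D)
f(R) = 3 (f(R) = 2 + R/R = 2 + 1 = 3)
f(M(1))*(Q(W(5, 1), -3)*(-11)) = 3*((-6 + 1)*(-11)) = 3*(-5*(-11)) = 3*55 = 165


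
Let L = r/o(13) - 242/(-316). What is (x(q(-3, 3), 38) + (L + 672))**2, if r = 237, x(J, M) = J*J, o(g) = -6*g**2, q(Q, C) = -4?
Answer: 84503747678464/178249201 ≈ 4.7408e+5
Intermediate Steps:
x(J, M) = J**2
L = 7104/13351 (L = 237/((-6*13**2)) - 242/(-316) = 237/((-6*169)) - 242*(-1/316) = 237/(-1014) + 121/158 = 237*(-1/1014) + 121/158 = -79/338 + 121/158 = 7104/13351 ≈ 0.53209)
(x(q(-3, 3), 38) + (L + 672))**2 = ((-4)**2 + (7104/13351 + 672))**2 = (16 + 8978976/13351)**2 = (9192592/13351)**2 = 84503747678464/178249201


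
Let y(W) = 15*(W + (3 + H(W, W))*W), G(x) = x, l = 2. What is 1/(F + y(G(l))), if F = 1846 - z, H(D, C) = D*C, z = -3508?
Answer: 1/5594 ≈ 0.00017876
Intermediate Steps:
H(D, C) = C*D
y(W) = 15*W + 15*W*(3 + W²) (y(W) = 15*(W + (3 + W*W)*W) = 15*(W + (3 + W²)*W) = 15*(W + W*(3 + W²)) = 15*W + 15*W*(3 + W²))
F = 5354 (F = 1846 - 1*(-3508) = 1846 + 3508 = 5354)
1/(F + y(G(l))) = 1/(5354 + 15*2*(4 + 2²)) = 1/(5354 + 15*2*(4 + 4)) = 1/(5354 + 15*2*8) = 1/(5354 + 240) = 1/5594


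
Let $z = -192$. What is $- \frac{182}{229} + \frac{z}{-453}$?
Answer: $- \frac{12826}{34579} \approx -0.37092$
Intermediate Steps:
$- \frac{182}{229} + \frac{z}{-453} = - \frac{182}{229} - \frac{192}{-453} = \left(-182\right) \frac{1}{229} - - \frac{64}{151} = - \frac{182}{229} + \frac{64}{151} = - \frac{12826}{34579}$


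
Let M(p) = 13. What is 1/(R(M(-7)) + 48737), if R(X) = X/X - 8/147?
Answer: 147/7164478 ≈ 2.0518e-5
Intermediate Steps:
R(X) = 139/147 (R(X) = 1 - 8*1/147 = 1 - 8/147 = 139/147)
1/(R(M(-7)) + 48737) = 1/(139/147 + 48737) = 1/(7164478/147) = 147/7164478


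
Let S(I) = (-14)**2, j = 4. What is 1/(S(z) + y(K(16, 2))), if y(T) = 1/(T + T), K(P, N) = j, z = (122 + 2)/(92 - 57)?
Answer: 8/1569 ≈ 0.0050988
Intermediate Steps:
z = 124/35 ≈ 3.5429
K(P, N) = 4
y(T) = 1/(2*T)
S(I) = 196
1/(S(z) + y(K(16, 2))) = 1/(196 + (1/2)/4) = 1/(196 + (1/2)*(1/4)) = 1/(196 + 1/8) = 1/(1569/8) = 8/1569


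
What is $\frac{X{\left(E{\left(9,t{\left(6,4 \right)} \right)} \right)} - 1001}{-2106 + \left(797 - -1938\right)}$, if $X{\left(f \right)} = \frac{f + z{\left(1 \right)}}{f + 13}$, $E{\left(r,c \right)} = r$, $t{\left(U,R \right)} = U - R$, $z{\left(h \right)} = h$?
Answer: $- \frac{11006}{6919} \approx -1.5907$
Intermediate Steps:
$X{\left(f \right)} = \frac{1 + f}{13 + f}$ ($X{\left(f \right)} = \frac{f + 1}{f + 13} = \frac{1 + f}{13 + f}$)
$\frac{X{\left(E{\left(9,t{\left(6,4 \right)} \right)} \right)} - 1001}{-2106 + \left(797 - -1938\right)} = \frac{\frac{1 + 9}{13 + 9} - 1001}{-2106 + \left(797 - -1938\right)} = \frac{\frac{1}{22} \cdot 10 - 1001}{-2106 + \left(797 + 1938\right)} = \frac{\frac{1}{22} \cdot 10 - 1001}{-2106 + 2735} = \frac{\frac{5}{11} - 1001}{629} = \left(- \frac{11006}{11}\right) \frac{1}{629} = - \frac{11006}{6919}$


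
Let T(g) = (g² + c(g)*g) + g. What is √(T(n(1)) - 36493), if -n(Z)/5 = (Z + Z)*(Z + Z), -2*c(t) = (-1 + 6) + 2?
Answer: I*√36043 ≈ 189.85*I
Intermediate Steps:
c(t) = -7/2 (c(t) = -((-1 + 6) + 2)/2 = -(5 + 2)/2 = -½*7 = -7/2)
n(Z) = -20*Z² (n(Z) = -5*(Z + Z)*(Z + Z) = -5*2*Z*2*Z = -20*Z²)
T(g) = g² - 5*g/2 (T(g) = (g² - 7*g/2) + g = g² - 5*g/2)
√(T(n(1)) - 36493) = √((-20*1²)*(-5 + 2*(-20*1²))/2 - 36493) = √((-20*1)*(-5 + 2*(-20*1))/2 - 36493) = √((½)*(-20)*(-5 + 2*(-20)) - 36493) = √((½)*(-20)*(-5 - 40) - 36493) = √((½)*(-20)*(-45) - 36493) = √(450 - 36493) = √(-36043) = I*√36043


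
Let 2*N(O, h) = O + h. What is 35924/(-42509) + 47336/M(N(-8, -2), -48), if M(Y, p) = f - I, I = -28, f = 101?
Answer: 2007571828/5483661 ≈ 366.10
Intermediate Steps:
N(O, h) = O/2 + h/2 (N(O, h) = (O + h)/2 = O/2 + h/2)
M(Y, p) = 129 (M(Y, p) = 101 - 1*(-28) = 101 + 28 = 129)
35924/(-42509) + 47336/M(N(-8, -2), -48) = 35924/(-42509) + 47336/129 = 35924*(-1/42509) + 47336*(1/129) = -35924/42509 + 47336/129 = 2007571828/5483661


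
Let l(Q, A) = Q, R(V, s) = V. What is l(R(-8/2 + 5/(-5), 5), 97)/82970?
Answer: -1/16594 ≈ -6.0263e-5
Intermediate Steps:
l(R(-8/2 + 5/(-5), 5), 97)/82970 = (-8/2 + 5/(-5))/82970 = (-8*½ + 5*(-⅕))*(1/82970) = (-4 - 1)*(1/82970) = -5*1/82970 = -1/16594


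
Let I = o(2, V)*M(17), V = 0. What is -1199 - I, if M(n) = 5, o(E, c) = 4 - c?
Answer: -1219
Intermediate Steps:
I = 20 (I = (4 - 1*0)*5 = (4 + 0)*5 = 4*5 = 20)
-1199 - I = -1199 - 1*20 = -1199 - 20 = -1219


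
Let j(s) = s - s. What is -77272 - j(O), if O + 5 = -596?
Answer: -77272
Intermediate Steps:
O = -601 (O = -5 - 596 = -601)
j(s) = 0
-77272 - j(O) = -77272 - 1*0 = -77272 + 0 = -77272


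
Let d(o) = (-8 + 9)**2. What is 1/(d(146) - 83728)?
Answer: -1/83727 ≈ -1.1944e-5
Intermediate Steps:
d(o) = 1 (d(o) = 1**2 = 1)
1/(d(146) - 83728) = 1/(1 - 83728) = 1/(-83727) = -1/83727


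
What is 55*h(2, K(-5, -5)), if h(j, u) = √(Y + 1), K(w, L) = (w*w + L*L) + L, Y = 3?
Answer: 110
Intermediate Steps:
K(w, L) = L + L² + w² (K(w, L) = (w² + L²) + L = (L² + w²) + L = L + L² + w²)
h(j, u) = 2 (h(j, u) = √(3 + 1) = √4 = 2)
55*h(2, K(-5, -5)) = 55*2 = 110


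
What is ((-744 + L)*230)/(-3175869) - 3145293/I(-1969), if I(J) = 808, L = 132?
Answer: -3329641600179/855367384 ≈ -3892.6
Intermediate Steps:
((-744 + L)*230)/(-3175869) - 3145293/I(-1969) = ((-744 + 132)*230)/(-3175869) - 3145293/808 = -612*230*(-1/3175869) - 3145293*1/808 = -140760*(-1/3175869) - 3145293/808 = 46920/1058623 - 3145293/808 = -3329641600179/855367384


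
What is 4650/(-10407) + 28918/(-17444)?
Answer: -63677371/30256618 ≈ -2.1046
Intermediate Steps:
4650/(-10407) + 28918/(-17444) = 4650*(-1/10407) + 28918*(-1/17444) = -1550/3469 - 14459/8722 = -63677371/30256618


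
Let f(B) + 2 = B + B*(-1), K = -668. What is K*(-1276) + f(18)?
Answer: 852366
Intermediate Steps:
f(B) = -2 (f(B) = -2 + (B + B*(-1)) = -2 + (B - B) = -2 + 0 = -2)
K*(-1276) + f(18) = -668*(-1276) - 2 = 852368 - 2 = 852366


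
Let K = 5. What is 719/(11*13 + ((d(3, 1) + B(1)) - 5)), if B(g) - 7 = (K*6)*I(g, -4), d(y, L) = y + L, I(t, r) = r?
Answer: 719/29 ≈ 24.793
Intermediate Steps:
d(y, L) = L + y
B(g) = -113 (B(g) = 7 + (5*6)*(-4) = 7 + 30*(-4) = 7 - 120 = -113)
719/(11*13 + ((d(3, 1) + B(1)) - 5)) = 719/(11*13 + (((1 + 3) - 113) - 5)) = 719/(143 + ((4 - 113) - 5)) = 719/(143 + (-109 - 5)) = 719/(143 - 114) = 719/29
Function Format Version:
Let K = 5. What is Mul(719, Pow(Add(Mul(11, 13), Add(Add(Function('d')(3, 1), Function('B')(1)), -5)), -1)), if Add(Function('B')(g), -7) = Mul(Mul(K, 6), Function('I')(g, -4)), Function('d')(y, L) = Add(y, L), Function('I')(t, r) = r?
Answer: Rational(719, 29) ≈ 24.793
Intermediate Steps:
Function('d')(y, L) = Add(L, y)
Function('B')(g) = -113 (Function('B')(g) = Add(7, Mul(Mul(5, 6), -4)) = Add(7, Mul(30, -4)) = Add(7, -120) = -113)
Mul(719, Pow(Add(Mul(11, 13), Add(Add(Function('d')(3, 1), Function('B')(1)), -5)), -1)) = Mul(719, Pow(Add(Mul(11, 13), Add(Add(Add(1, 3), -113), -5)), -1)) = Mul(719, Pow(Add(143, Add(Add(4, -113), -5)), -1)) = Mul(719, Pow(Add(143, Add(-109, -5)), -1)) = Mul(719, Pow(Add(143, -114), -1)) = Mul(719, Pow(29, -1)) = Mul(719, Rational(1, 29)) = Rational(719, 29)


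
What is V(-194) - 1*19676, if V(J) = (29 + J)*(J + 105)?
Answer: -4991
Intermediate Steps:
V(J) = (29 + J)*(105 + J)
V(-194) - 1*19676 = (3045 + (-194)² + 134*(-194)) - 1*19676 = (3045 + 37636 - 25996) - 19676 = 14685 - 19676 = -4991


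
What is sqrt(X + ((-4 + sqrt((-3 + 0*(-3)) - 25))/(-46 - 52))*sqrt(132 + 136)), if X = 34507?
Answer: sqrt(1690843 + 2*sqrt(67)*(2 - I*sqrt(7)))/7 ≈ 185.76 - 0.0023792*I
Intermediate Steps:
sqrt(X + ((-4 + sqrt((-3 + 0*(-3)) - 25))/(-46 - 52))*sqrt(132 + 136)) = sqrt(34507 + ((-4 + sqrt((-3 + 0*(-3)) - 25))/(-46 - 52))*sqrt(132 + 136)) = sqrt(34507 + ((-4 + sqrt((-3 + 0) - 25))/(-98))*sqrt(268)) = sqrt(34507 + ((-4 + sqrt(-3 - 25))*(-1/98))*(2*sqrt(67))) = sqrt(34507 + ((-4 + sqrt(-28))*(-1/98))*(2*sqrt(67))) = sqrt(34507 + ((-4 + 2*I*sqrt(7))*(-1/98))*(2*sqrt(67))) = sqrt(34507 + (2/49 - I*sqrt(7)/49)*(2*sqrt(67))) = sqrt(34507 + 2*sqrt(67)*(2/49 - I*sqrt(7)/49))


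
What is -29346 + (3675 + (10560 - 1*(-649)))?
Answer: -14462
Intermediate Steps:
-29346 + (3675 + (10560 - 1*(-649))) = -29346 + (3675 + (10560 + 649)) = -29346 + (3675 + 11209) = -29346 + 14884 = -14462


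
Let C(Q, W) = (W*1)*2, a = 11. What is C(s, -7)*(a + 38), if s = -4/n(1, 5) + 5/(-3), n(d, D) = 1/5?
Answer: -686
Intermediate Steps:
n(d, D) = ⅕
s = -65/3 (s = -4/⅕ + 5/(-3) = -4*5 + 5*(-⅓) = -20 - 5/3 = -65/3 ≈ -21.667)
C(Q, W) = 2*W (C(Q, W) = W*2 = 2*W)
C(s, -7)*(a + 38) = (2*(-7))*(11 + 38) = -14*49 = -686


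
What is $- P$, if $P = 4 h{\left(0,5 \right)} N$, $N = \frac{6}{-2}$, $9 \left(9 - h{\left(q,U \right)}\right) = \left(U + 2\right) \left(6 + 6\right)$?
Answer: $-4$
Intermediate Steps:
$h{\left(q,U \right)} = \frac{19}{3} - \frac{4 U}{3}$ ($h{\left(q,U \right)} = 9 - \frac{\left(U + 2\right) \left(6 + 6\right)}{9} = 9 - \frac{\left(2 + U\right) 12}{9} = 9 - \frac{24 + 12 U}{9} = 9 - \left(\frac{8}{3} + \frac{4 U}{3}\right) = \frac{19}{3} - \frac{4 U}{3}$)
$N = -3$ ($N = 6 \left(- \frac{1}{2}\right) = -3$)
$P = 4$ ($P = 4 \left(\frac{19}{3} - \frac{20}{3}\right) \left(-3\right) = 4 \left(- \frac{1}{3}\right) \left(-3\right) = \left(- \frac{4}{3}\right) \left(-3\right) = 4$)
$- P = \left(-1\right) 4 = -4$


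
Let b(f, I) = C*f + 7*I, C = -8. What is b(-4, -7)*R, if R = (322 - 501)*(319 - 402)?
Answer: -252569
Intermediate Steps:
R = 14857 (R = -179*(-83) = 14857)
b(f, I) = -8*f + 7*I
b(-4, -7)*R = (-8*(-4) + 7*(-7))*14857 = (32 - 49)*14857 = -17*14857 = -252569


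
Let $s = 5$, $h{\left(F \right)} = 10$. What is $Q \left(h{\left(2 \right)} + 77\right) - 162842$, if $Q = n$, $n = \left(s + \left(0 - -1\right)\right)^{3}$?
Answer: $-144050$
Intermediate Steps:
$n = 216$ ($n = \left(5 + \left(0 - -1\right)\right)^{3} = \left(5 + \left(0 + 1\right)\right)^{3} = \left(5 + 1\right)^{3} = 6^{3} = 216$)
$Q = 216$
$Q \left(h{\left(2 \right)} + 77\right) - 162842 = 216 \left(10 + 77\right) - 162842 = 216 \cdot 87 - 162842 = 18792 - 162842 = -144050$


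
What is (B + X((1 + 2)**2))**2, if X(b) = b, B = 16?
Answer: 625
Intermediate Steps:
(B + X((1 + 2)**2))**2 = (16 + (1 + 2)**2)**2 = (16 + 3**2)**2 = (16 + 9)**2 = 25**2 = 625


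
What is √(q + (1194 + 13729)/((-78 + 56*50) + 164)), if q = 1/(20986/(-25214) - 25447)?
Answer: √69802853736689919742/3674162271 ≈ 2.2739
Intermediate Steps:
q = -1801/45831546 (q = 1/(20986*(-1/25214) - 25447) = 1/(-1499/1801 - 25447) = 1/(-45831546/1801) = -1801/45831546 ≈ -3.9296e-5)
√(q + (1194 + 13729)/((-78 + 56*50) + 164)) = √(-1801/45831546 + (1194 + 13729)/((-78 + 56*50) + 164)) = √(-1801/45831546 + 14923/((-78 + 2800) + 164)) = √(-1801/45831546 + 14923/(2722 + 164)) = √(-1801/45831546 + 14923/2886) = √(56994913606/11022486813) = √69802853736689919742/3674162271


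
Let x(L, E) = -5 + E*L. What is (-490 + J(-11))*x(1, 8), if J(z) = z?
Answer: -1503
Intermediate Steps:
(-490 + J(-11))*x(1, 8) = (-490 - 11)*(-5 + 8*1) = -501*(-5 + 8) = -501*3 = -1503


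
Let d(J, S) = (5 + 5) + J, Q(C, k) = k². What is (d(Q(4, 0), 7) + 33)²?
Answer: 1849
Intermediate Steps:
d(J, S) = 10 + J
(d(Q(4, 0), 7) + 33)² = ((10 + 0²) + 33)² = ((10 + 0) + 33)² = (10 + 33)² = 43² = 1849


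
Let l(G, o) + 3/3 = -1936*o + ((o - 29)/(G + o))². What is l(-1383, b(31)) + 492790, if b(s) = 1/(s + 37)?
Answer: 74086279293020018/150349459433 ≈ 4.9276e+5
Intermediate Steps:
b(s) = 1/(37 + s)
l(G, o) = -1 - 1936*o + (-29 + o)²/(G + o)² (l(G, o) = -1 + (-1936*o + ((o - 29)/(G + o))²) = -1 + (-1936*o + ((-29 + o)/(G + o))²) = -1 + (-1936*o + (-29 + o)²/(G + o)²) = -1 - 1936*o + (-29 + o)²/(G + o)²)
l(-1383, b(31)) + 492790 = (-1 - 1936/(37 + 31) + (-29 + 1/(37 + 31))²/(-1383 + 1/(37 + 31))²) + 492790 = (-1 - 1936/68 + (-29 + 1/68)²/(-1383 + 1/68)²) + 492790 = (-1 - 1936*1/68 + (-29 + 1/68)²/(-1383 + 1/68)²) + 492790 = (-1 - 484/17 + (-1971/68)²/(-94043/68)²) + 492790 = (-1 - 484/17 + (3884841/4624)*(4624/8844085849)) + 492790 = (-1 - 484/17 + 3884841/8844085849) + 492790 = -4430820968052/150349459433 + 492790 = 74086279293020018/150349459433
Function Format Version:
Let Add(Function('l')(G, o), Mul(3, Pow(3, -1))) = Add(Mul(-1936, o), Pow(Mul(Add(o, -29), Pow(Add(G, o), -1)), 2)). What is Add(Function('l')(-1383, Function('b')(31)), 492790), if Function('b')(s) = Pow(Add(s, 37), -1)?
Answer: Rational(74086279293020018, 150349459433) ≈ 4.9276e+5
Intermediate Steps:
Function('b')(s) = Pow(Add(37, s), -1)
Function('l')(G, o) = Add(-1, Mul(-1936, o), Mul(Pow(Add(-29, o), 2), Pow(Add(G, o), -2))) (Function('l')(G, o) = Add(-1, Add(Mul(-1936, o), Pow(Mul(Add(o, -29), Pow(Add(G, o), -1)), 2))) = Add(-1, Add(Mul(-1936, o), Pow(Mul(Add(-29, o), Pow(Add(G, o), -1)), 2))) = Add(-1, Add(Mul(-1936, o), Pow(Mul(Pow(Add(G, o), -1), Add(-29, o)), 2))) = Add(-1, Add(Mul(-1936, o), Mul(Pow(Add(-29, o), 2), Pow(Add(G, o), -2)))) = Add(-1, Mul(-1936, o), Mul(Pow(Add(-29, o), 2), Pow(Add(G, o), -2))))
Add(Function('l')(-1383, Function('b')(31)), 492790) = Add(Add(-1, Mul(-1936, Pow(Add(37, 31), -1)), Mul(Pow(Add(-29, Pow(Add(37, 31), -1)), 2), Pow(Add(-1383, Pow(Add(37, 31), -1)), -2))), 492790) = Add(Add(-1, Mul(-1936, Pow(68, -1)), Mul(Pow(Add(-29, Pow(68, -1)), 2), Pow(Add(-1383, Pow(68, -1)), -2))), 492790) = Add(Add(-1, Mul(-1936, Rational(1, 68)), Mul(Pow(Add(-29, Rational(1, 68)), 2), Pow(Add(-1383, Rational(1, 68)), -2))), 492790) = Add(Add(-1, Rational(-484, 17), Mul(Pow(Rational(-1971, 68), 2), Pow(Rational(-94043, 68), -2))), 492790) = Add(Add(-1, Rational(-484, 17), Mul(Rational(3884841, 4624), Rational(4624, 8844085849))), 492790) = Add(Add(-1, Rational(-484, 17), Rational(3884841, 8844085849)), 492790) = Add(Rational(-4430820968052, 150349459433), 492790) = Rational(74086279293020018, 150349459433)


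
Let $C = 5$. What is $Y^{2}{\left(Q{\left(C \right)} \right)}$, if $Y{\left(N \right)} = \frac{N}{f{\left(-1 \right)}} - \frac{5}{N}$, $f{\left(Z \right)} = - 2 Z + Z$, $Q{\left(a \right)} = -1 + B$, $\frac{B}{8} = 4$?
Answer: $\frac{913936}{961} \approx 951.03$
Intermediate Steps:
$B = 32$ ($B = 8 \cdot 4 = 32$)
$Q{\left(a \right)} = 31$ ($Q{\left(a \right)} = -1 + 32 = 31$)
$f{\left(Z \right)} = - Z$
$Y{\left(N \right)} = N - \frac{5}{N}$ ($Y{\left(N \right)} = \frac{N}{\left(-1\right) \left(-1\right)} - \frac{5}{N} = \frac{N}{1} - \frac{5}{N} = N 1 - \frac{5}{N} = N - \frac{5}{N}$)
$Y^{2}{\left(Q{\left(C \right)} \right)} = \left(31 - \frac{5}{31}\right)^{2} = \left(\frac{956}{31}\right)^{2} = \frac{913936}{961}$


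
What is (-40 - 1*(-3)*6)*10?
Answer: -220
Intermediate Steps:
(-40 - 1*(-3)*6)*10 = (-40 + 3*6)*10 = (-40 + 18)*10 = -22*10 = -220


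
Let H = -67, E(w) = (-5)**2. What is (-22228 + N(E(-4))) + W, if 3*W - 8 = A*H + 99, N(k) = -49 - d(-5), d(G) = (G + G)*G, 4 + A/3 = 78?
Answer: -81748/3 ≈ -27249.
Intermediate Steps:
A = 222 (A = -12 + 3*78 = -12 + 234 = 222)
E(w) = 25
d(G) = 2*G**2 (d(G) = (2*G)*G = 2*G**2)
N(k) = -99 (N(k) = -49 - 2*(-5)**2 = -49 - 2*25 = -49 - 1*50 = -49 - 50 = -99)
W = -14767/3 (W = 8/3 + (222*(-67) + 99)/3 = 8/3 + (-14874 + 99)/3 = 8/3 + (1/3)*(-14775) = 8/3 - 4925 = -14767/3 ≈ -4922.3)
(-22228 + N(E(-4))) + W = (-22228 - 99) - 14767/3 = -22327 - 14767/3 = -81748/3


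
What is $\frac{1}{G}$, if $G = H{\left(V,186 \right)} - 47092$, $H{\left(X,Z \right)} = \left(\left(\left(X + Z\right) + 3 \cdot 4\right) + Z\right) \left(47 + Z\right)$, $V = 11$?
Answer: $\frac{1}{44943} \approx 2.225 \cdot 10^{-5}$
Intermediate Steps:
$H{\left(X,Z \right)} = \left(47 + Z\right) \left(12 + X + 2 Z\right)$ ($H{\left(X,Z \right)} = \left(\left(\left(X + Z\right) + 12\right) + Z\right) \left(47 + Z\right) = \left(\left(12 + X + Z\right) + Z\right) \left(47 + Z\right) = \left(12 + X + 2 Z\right) \left(47 + Z\right) = \left(47 + Z\right) \left(12 + X + 2 Z\right)$)
$G = 44943$ ($G = \left(564 + 2 \cdot 186^{2} + 47 \cdot 11 + 106 \cdot 186 + 11 \cdot 186\right) - 47092 = \left(564 + 2 \cdot 34596 + 517 + 19716 + 2046\right) - 47092 = \left(564 + 69192 + 517 + 19716 + 2046\right) - 47092 = 92035 - 47092 = 44943$)
$\frac{1}{G} = \frac{1}{44943}$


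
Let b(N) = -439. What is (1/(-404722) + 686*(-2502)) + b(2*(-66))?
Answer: -694831181543/404722 ≈ -1.7168e+6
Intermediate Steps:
(1/(-404722) + 686*(-2502)) + b(2*(-66)) = (1/(-404722) + 686*(-2502)) - 439 = (-1/404722 - 1716372) - 439 = -694653508585/404722 - 439 = -694831181543/404722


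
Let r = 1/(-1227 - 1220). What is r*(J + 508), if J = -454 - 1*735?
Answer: 681/2447 ≈ 0.27830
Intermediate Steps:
r = -1/2447 (r = 1/(-2447) = -1/2447 ≈ -0.00040866)
J = -1189 (J = -454 - 735 = -1189)
r*(J + 508) = -(-1189 + 508)/2447 = -1/2447*(-681) = 681/2447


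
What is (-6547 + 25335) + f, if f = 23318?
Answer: 42106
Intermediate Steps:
(-6547 + 25335) + f = (-6547 + 25335) + 23318 = 18788 + 23318 = 42106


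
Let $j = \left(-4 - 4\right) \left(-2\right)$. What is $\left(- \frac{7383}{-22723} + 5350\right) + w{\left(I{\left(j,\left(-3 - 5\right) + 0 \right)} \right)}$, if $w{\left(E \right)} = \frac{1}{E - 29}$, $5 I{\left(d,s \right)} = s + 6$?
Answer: $\frac{17871475036}{3340281} \approx 5350.3$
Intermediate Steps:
$j = 16$ ($j = \left(-8\right) \left(-2\right) = 16$)
$I{\left(d,s \right)} = \frac{6}{5} + \frac{s}{5}$ ($I{\left(d,s \right)} = \frac{s + 6}{5} = \frac{6 + s}{5} = \frac{6}{5} + \frac{s}{5}$)
$w{\left(E \right)} = \frac{1}{-29 + E}$
$\left(- \frac{7383}{-22723} + 5350\right) + w{\left(I{\left(j,\left(-3 - 5\right) + 0 \right)} \right)} = \left(- \frac{7383}{-22723} + 5350\right) + \frac{1}{-29 + \left(\frac{6}{5} + \frac{\left(-3 - 5\right) + 0}{5}\right)} = \left(\left(-7383\right) \left(- \frac{1}{22723}\right) + 5350\right) + \frac{1}{-29 + \left(\frac{6}{5} + \frac{-8 + 0}{5}\right)} = \left(\frac{7383}{22723} + 5350\right) + \frac{1}{-29 + \left(\frac{6}{5} + \frac{1}{5} \left(-8\right)\right)} = \frac{121575433}{22723} + \frac{1}{-29 + \left(\frac{6}{5} - \frac{8}{5}\right)} = \frac{121575433}{22723} + \frac{1}{-29 - \frac{2}{5}} = \frac{121575433}{22723} + \frac{1}{- \frac{147}{5}} = \frac{121575433}{22723} - \frac{5}{147} = \frac{17871475036}{3340281}$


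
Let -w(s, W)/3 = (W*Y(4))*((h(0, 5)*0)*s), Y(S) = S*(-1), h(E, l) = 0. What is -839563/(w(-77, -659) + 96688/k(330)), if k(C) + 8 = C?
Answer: -135169643/48344 ≈ -2796.0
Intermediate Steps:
k(C) = -8 + C
Y(S) = -S
w(s, W) = 0 (w(s, W) = -3*W*(-1*4)*(0*0)*s = -3*W*(-4)*0*s = -3*(-4*W)*0 = -3*0 = 0)
-839563/(w(-77, -659) + 96688/k(330)) = -839563/(0 + 96688/(-8 + 330)) = -839563/(0 + 96688/322) = -839563/(0 + 96688*(1/322)) = -839563/(0 + 48344/161) = -839563/48344/161 = -839563*161/48344 = -135169643/48344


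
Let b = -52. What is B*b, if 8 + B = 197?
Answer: -9828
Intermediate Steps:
B = 189 (B = -8 + 197 = 189)
B*b = 189*(-52) = -9828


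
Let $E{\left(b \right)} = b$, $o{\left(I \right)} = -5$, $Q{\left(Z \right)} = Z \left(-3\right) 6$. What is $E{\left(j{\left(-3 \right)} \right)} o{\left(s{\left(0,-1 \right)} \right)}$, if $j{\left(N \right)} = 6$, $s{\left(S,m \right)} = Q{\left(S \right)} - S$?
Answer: $-30$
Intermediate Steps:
$Q{\left(Z \right)} = - 18 Z$ ($Q{\left(Z \right)} = - 3 Z 6 = - 18 Z$)
$s{\left(S,m \right)} = - 19 S$ ($s{\left(S,m \right)} = - 18 S - S = - 19 S$)
$E{\left(j{\left(-3 \right)} \right)} o{\left(s{\left(0,-1 \right)} \right)} = 6 \left(-5\right) = -30$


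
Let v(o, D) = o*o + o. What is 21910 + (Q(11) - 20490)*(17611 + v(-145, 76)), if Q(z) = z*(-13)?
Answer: -794162893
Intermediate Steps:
Q(z) = -13*z
v(o, D) = o + o**2 (v(o, D) = o**2 + o = o + o**2)
21910 + (Q(11) - 20490)*(17611 + v(-145, 76)) = 21910 + (-13*11 - 20490)*(17611 - 145*(1 - 145)) = 21910 + (-143 - 20490)*(17611 - 145*(-144)) = 21910 - 20633*(17611 + 20880) = 21910 - 20633*38491 = 21910 - 794184803 = -794162893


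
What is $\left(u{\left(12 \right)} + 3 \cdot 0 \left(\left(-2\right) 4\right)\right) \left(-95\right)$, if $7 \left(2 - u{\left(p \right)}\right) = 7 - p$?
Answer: $- \frac{1805}{7} \approx -257.86$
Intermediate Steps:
$u{\left(p \right)} = 1 + \frac{p}{7}$ ($u{\left(p \right)} = 2 - \frac{7 - p}{7} = 2 + \left(-1 + \frac{p}{7}\right) = 1 + \frac{p}{7}$)
$\left(u{\left(12 \right)} + 3 \cdot 0 \left(\left(-2\right) 4\right)\right) \left(-95\right) = \left(\left(1 + \frac{1}{7} \cdot 12\right) + 3 \cdot 0 \left(\left(-2\right) 4\right)\right) \left(-95\right) = \left(\left(1 + \frac{12}{7}\right) + 0 \left(-8\right)\right) \left(-95\right) = \left(\frac{19}{7} + 0\right) \left(-95\right) = \frac{19}{7} \left(-95\right) = - \frac{1805}{7}$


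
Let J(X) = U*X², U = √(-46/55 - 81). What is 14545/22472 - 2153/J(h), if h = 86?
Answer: 14545/22472 + 2153*I*√247555/33289396 ≈ 0.64725 + 0.032179*I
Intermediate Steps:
U = I*√247555/55 (U = √(-46*1/55 - 81) = √(-46/55 - 81) = √(-4501/55) = I*√247555/55 ≈ 9.0463*I)
J(X) = I*√247555*X²/55 (J(X) = (I*√247555/55)*X² = I*√247555*X²/55)
14545/22472 - 2153/J(h) = 14545/22472 - 2153*(-I*√247555/33289396) = 14545/22472 - (-2153)*I*√247555/33289396 = 14545/22472 + 2153*I*√247555/33289396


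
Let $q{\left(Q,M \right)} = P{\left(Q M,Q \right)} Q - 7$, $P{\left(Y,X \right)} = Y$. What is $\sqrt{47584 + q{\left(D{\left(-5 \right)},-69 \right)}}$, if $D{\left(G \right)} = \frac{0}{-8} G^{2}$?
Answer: $\sqrt{47577} \approx 218.12$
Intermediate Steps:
$D{\left(G \right)} = 0$ ($D{\left(G \right)} = 0 \left(- \frac{1}{8}\right) G^{2} = 0 G^{2} = 0$)
$q{\left(Q,M \right)} = -7 + M Q^{2}$ ($q{\left(Q,M \right)} = Q M Q - 7 = M Q Q - 7 = M Q^{2} - 7 = -7 + M Q^{2}$)
$\sqrt{47584 + q{\left(D{\left(-5 \right)},-69 \right)}} = \sqrt{47584 - \left(7 + 69 \cdot 0^{2}\right)} = \sqrt{47584 - 7} = \sqrt{47577}$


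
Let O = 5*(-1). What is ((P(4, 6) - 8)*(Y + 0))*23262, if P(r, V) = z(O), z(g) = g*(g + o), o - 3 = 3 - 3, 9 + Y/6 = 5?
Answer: -1116576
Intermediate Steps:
Y = -24 (Y = -54 + 6*5 = -54 + 30 = -24)
o = 3 (o = 3 + (3 - 3) = 3 + 0 = 3)
O = -5
z(g) = g*(3 + g) (z(g) = g*(g + 3) = g*(3 + g))
P(r, V) = 10 (P(r, V) = -5*(3 - 5) = -5*(-2) = 10)
((P(4, 6) - 8)*(Y + 0))*23262 = ((10 - 8)*(-24 + 0))*23262 = (2*(-24))*23262 = -48*23262 = -1116576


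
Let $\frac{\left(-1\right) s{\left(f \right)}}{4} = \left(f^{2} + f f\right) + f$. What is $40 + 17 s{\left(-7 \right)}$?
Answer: $-6148$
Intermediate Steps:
$s{\left(f \right)} = - 8 f^{2} - 4 f$ ($s{\left(f \right)} = - 4 \left(\left(f^{2} + f f\right) + f\right) = - 4 \left(\left(f^{2} + f^{2}\right) + f\right) = - 4 \left(2 f^{2} + f\right) = - 4 \left(f + 2 f^{2}\right) = - 8 f^{2} - 4 f$)
$40 + 17 s{\left(-7 \right)} = 40 + 17 \left(\left(-4\right) \left(-7\right) \left(1 + 2 \left(-7\right)\right)\right) = 40 + 17 \left(\left(-4\right) \left(-7\right) \left(1 - 14\right)\right) = 40 + 17 \left(\left(-4\right) \left(-7\right) \left(-13\right)\right) = 40 + 17 \left(-364\right) = 40 - 6188 = -6148$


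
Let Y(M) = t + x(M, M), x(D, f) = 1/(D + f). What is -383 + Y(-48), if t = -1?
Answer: -36865/96 ≈ -384.01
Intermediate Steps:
Y(M) = -1 + 1/(2*M) (Y(M) = -1 + 1/(M + M) = -1 + 1/(2*M))
-383 + Y(-48) = -383 + (½ - 1*(-48))/(-48) = -383 - (½ + 48)/48 = -383 - 1/48*97/2 = -383 - 97/96 = -36865/96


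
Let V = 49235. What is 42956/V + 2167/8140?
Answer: 8297347/7286780 ≈ 1.1387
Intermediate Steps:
42956/V + 2167/8140 = 42956/49235 + 2167/8140 = 42956*(1/49235) + 2167*(1/8140) = 42956/49235 + 197/740 = 8297347/7286780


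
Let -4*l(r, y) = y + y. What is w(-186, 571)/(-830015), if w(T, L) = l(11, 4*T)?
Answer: -372/830015 ≈ -0.00044818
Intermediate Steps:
l(r, y) = -y/2 (l(r, y) = -(y + y)/4 = -y/2)
w(T, L) = -2*T
w(-186, 571)/(-830015) = -2*(-186)/(-830015) = 372*(-1/830015) = -372/830015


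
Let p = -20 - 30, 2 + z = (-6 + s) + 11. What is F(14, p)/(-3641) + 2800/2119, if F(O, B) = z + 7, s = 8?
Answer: 10156658/7715279 ≈ 1.3164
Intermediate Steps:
z = 11 (z = -2 + ((-6 + 8) + 11) = -2 + (2 + 11) = -2 + 13 = 11)
p = -50
F(O, B) = 18 (F(O, B) = 11 + 7 = 18)
F(14, p)/(-3641) + 2800/2119 = 18/(-3641) + 2800/2119 = 18*(-1/3641) + 2800*(1/2119) = -18/3641 + 2800/2119 = 10156658/7715279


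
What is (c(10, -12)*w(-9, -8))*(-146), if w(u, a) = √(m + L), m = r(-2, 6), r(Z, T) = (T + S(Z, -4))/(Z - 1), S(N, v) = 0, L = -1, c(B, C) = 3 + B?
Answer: -1898*I*√3 ≈ -3287.4*I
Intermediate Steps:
r(Z, T) = T/(-1 + Z) (r(Z, T) = (T + 0)/(Z - 1) = T/(-1 + Z))
m = -2 (m = 6/(-1 - 2) = 6/(-3) = 6*(-⅓) = -2)
w(u, a) = I*√3 (w(u, a) = √(-2 - 1) = √(-3) = I*√3)
(c(10, -12)*w(-9, -8))*(-146) = ((3 + 10)*(I*√3))*(-146) = (13*(I*√3))*(-146) = (13*I*√3)*(-146) = -1898*I*√3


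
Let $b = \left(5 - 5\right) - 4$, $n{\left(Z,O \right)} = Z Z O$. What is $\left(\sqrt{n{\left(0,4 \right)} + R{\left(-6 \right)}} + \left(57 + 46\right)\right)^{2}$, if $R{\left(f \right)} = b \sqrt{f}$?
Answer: $\left(103 + 2 \sqrt[4]{6} \sqrt{- i}\right)^{2} \approx 11065.0 - 465.75 i$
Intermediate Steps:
$n{\left(Z,O \right)} = O Z^{2}$ ($n{\left(Z,O \right)} = Z O Z = O Z^{2}$)
$b = -4$ ($b = 0 - 4 = -4$)
$R{\left(f \right)} = - 4 \sqrt{f}$
$\left(\sqrt{n{\left(0,4 \right)} + R{\left(-6 \right)}} + \left(57 + 46\right)\right)^{2} = \left(\sqrt{4 \cdot 0^{2} - 4 \sqrt{-6}} + \left(57 + 46\right)\right)^{2} = \left(\sqrt{4 \cdot 0 - 4 i \sqrt{6}} + 103\right)^{2} = \left(\sqrt{0 - 4 i \sqrt{6}} + 103\right)^{2} = \left(\sqrt{- 4 i \sqrt{6}} + 103\right)^{2} = \left(2 \sqrt[4]{6} \sqrt{- i} + 103\right)^{2} = \left(103 + 2 \sqrt[4]{6} \sqrt{- i}\right)^{2}$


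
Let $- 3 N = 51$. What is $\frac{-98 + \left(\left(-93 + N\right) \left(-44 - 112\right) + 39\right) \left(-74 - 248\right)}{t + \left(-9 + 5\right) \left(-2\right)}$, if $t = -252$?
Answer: $\frac{1384544}{61} \approx 22697.0$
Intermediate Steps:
$N = -17$ ($N = \left(- \frac{1}{3}\right) 51 = -17$)
$\frac{-98 + \left(\left(-93 + N\right) \left(-44 - 112\right) + 39\right) \left(-74 - 248\right)}{t + \left(-9 + 5\right) \left(-2\right)} = \frac{-98 + \left(\left(-93 - 17\right) \left(-44 - 112\right) + 39\right) \left(-74 - 248\right)}{-252 + \left(-9 + 5\right) \left(-2\right)} = \frac{-98 + \left(\left(-110\right) \left(-156\right) + 39\right) \left(-322\right)}{-252 - -8} = \frac{-98 + \left(17160 + 39\right) \left(-322\right)}{-252 + 8} = \frac{-98 + 17199 \left(-322\right)}{-244} = \left(-98 - 5538078\right) \left(- \frac{1}{244}\right) = \left(-5538176\right) \left(- \frac{1}{244}\right) = \frac{1384544}{61}$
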